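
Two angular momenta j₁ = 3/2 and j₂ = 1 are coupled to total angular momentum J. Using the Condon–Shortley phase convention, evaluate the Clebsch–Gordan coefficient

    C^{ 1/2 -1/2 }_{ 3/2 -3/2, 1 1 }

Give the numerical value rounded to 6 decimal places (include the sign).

√[2·2!1!0!/4! · 0!3!2!0!0!1!] = √(2)
  +(−1)^2/∏(2,0,1,0,0,0)! = 1/2  (running 1/2)
⟨..|..⟩ = √(2)·(1/2) = +0.707107

+√(1/2) = +0.707107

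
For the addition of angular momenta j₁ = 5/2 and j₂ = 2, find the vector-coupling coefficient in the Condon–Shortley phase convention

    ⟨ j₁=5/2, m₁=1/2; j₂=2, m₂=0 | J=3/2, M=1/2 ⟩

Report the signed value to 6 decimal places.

−√(2/35) = -0.239046

j₁+j₂−J=3  J+j₁−j₂=2  J−j₁+j₂=1  j₁+j₂+J+1=7
(j₁±m₁, j₂±m₂, J±M) = (3,2,2,2,2,1)
P² = 32/35
sum k=1..2:
  [1] −1/2 = -1/2
  [2] +1/4 = 1/4
S = -1/4
C² = P²·S² = 2/35 ; C = -0.239046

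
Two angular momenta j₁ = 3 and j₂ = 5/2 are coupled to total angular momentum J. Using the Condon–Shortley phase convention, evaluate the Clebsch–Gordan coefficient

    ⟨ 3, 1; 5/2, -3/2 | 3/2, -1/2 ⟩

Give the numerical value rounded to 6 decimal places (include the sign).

−√(7/30) = -0.483046

triangle: 4!*2!*1!/8! = 48/40320
(j±m)!: 4!*2!*1!*4!*1!*2! = 2304
prefactor² = (2J+1)*Δ*N² = 384/35
  k=0: +1/(0!*4!*2!*1!*0!*0!) = 1/48
  k=1: −1/(1!*3!*1!*0!*1!*1!) = -1/6
Σ = -7/48  ⇒  CG² = 384/35*(-7/48)² = 7/30
CG = −√(7/30) = -0.483046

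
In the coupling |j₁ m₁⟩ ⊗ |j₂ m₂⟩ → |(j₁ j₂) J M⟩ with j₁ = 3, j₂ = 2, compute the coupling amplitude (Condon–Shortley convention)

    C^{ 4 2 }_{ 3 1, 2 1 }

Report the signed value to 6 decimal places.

−√(1/28) ≈ -0.188982

√[9·1!5!3!/10! · 4!2!3!1!6!2!] = √(5184/7)
  +(−1)^0/∏(0,1,2,3,3,0)! = 1/72  (running 1/72)
  +(−1)^1/∏(1,0,1,2,4,1)! = -1/48  (running -1/144)
⟨..|..⟩ = √(5184/7)·(-1/144) = -0.188982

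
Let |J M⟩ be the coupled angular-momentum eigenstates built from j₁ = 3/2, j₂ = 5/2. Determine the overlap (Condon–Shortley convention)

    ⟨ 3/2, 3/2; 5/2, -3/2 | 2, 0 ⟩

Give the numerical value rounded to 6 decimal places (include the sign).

+√(3/7) ≈ +0.654654

j₁+j₂−J=2  J+j₁−j₂=1  J−j₁+j₂=3  j₁+j₂+J+1=7
(j₁±m₁, j₂±m₂, J±M) = (3,0,1,4,2,2)
P² = 48/7
sum k=0..0:
  [0] +1/4 = 1/4
S = 1/4
C² = P²·S² = 3/7 ; C = +0.654654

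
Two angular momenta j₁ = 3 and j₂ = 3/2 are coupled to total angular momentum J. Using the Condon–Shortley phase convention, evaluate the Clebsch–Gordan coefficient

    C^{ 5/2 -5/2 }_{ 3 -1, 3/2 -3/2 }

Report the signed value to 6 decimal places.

+√(3/28) = +0.327327

triangle: 2!·4!·1!/8! = 48/40320
(j±m)!: 2!·4!·0!·3!·0!·5! = 34560
prefactor² = (2J+1)·Δ·N² = 1728/7
  k=0: +1/(0!·2!·4!·0!·0!·1!) = 1/48
Σ = 1/48  ⇒  CG² = 1728/7·1/48² = 3/28
CG = +√(3/28) = +0.327327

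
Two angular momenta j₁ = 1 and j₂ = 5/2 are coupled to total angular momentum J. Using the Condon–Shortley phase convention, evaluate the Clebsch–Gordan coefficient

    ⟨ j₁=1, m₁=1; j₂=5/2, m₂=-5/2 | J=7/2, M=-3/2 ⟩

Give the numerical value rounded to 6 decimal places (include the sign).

√[8·0!2!5!/8! · 2!0!0!5!2!5!] = √(19200/7)
  +(−1)^0/∏(0,0,0,0,2,5)! = 1/240  (running 1/240)
⟨..|..⟩ = √(19200/7)·(1/240) = +0.218218

+√(1/21) ≈ +0.218218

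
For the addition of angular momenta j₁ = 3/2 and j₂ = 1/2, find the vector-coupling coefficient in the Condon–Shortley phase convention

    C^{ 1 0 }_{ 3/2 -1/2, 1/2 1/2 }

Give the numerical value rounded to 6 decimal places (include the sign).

√[3·1!2!0!/4! · 1!2!1!0!1!1!] = √(1/2)
  +(−1)^1/∏(1,0,1,0,1,0)! = -1  (running -1)
⟨..|..⟩ = √(1/2)·(-1) = -0.707107

-0.707107  (= −√(1/2))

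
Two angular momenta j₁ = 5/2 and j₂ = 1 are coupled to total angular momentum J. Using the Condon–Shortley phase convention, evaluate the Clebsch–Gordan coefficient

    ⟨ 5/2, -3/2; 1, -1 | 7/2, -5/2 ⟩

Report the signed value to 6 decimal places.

+0.845154  (= +√(5/7))

√[8·0!5!2!/8! · 1!4!0!2!1!6!] = √(11520/7)
  +(−1)^0/∏(0,0,4,0,1,2)! = 1/48  (running 1/48)
⟨..|..⟩ = √(11520/7)·(1/48) = +0.845154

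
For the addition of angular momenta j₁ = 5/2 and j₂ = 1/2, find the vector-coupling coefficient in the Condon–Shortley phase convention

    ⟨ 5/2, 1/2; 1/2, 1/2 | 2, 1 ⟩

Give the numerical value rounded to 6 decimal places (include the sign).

−√(1/3) ≈ -0.577350

j₁+j₂−J=1  J+j₁−j₂=4  J−j₁+j₂=0  j₁+j₂+J+1=6
(j₁±m₁, j₂±m₂, J±M) = (3,2,1,0,3,1)
P² = 12
sum k=1..1:
  [1] −1/6 = -1/6
S = -1/6
C² = P²·S² = 1/3 ; C = -0.577350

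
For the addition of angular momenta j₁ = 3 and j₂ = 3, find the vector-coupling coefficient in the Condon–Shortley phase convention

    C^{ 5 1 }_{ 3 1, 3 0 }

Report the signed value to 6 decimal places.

j₁+j₂−J=1  J+j₁−j₂=5  J−j₁+j₂=5  j₁+j₂+J+1=12
(j₁±m₁, j₂±m₂, J±M) = (4,2,3,3,6,4)
P² = 69120/7
sum k=0..1:
  [0] +1/144 = 1/144
  [1] −1/288 = -1/288
S = 1/288
C² = P²·S² = 5/42 ; C = +0.345033

+0.345033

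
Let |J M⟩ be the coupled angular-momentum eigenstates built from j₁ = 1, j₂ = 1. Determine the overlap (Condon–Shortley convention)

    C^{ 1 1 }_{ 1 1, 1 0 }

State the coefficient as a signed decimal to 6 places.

triangle: 1!·1!·1!/4! = 1/24
(j±m)!: 2!·0!·1!·1!·2!·0! = 4
prefactor² = (2J+1)·Δ·N² = 1/2
  k=0: +1/(0!·1!·0!·1!·1!·0!) = 1
Σ = 1  ⇒  CG² = 1/2·1² = 1/2
CG = +√(1/2) = +0.707107

+0.707107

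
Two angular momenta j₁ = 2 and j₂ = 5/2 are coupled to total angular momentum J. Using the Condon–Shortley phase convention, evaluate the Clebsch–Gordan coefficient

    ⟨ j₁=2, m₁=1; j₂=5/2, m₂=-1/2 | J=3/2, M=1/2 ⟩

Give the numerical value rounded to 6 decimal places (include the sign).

j₁+j₂−J=3  J+j₁−j₂=1  J−j₁+j₂=2  j₁+j₂+J+1=7
(j₁±m₁, j₂±m₂, J±M) = (3,1,2,3,2,1)
P² = 48/35
sum k=0..1:
  [0] +1/12 = 1/12
  [1] −1/2 = -1/2
S = -5/12
C² = P²·S² = 5/21 ; C = -0.487950

−√(5/21) = -0.487950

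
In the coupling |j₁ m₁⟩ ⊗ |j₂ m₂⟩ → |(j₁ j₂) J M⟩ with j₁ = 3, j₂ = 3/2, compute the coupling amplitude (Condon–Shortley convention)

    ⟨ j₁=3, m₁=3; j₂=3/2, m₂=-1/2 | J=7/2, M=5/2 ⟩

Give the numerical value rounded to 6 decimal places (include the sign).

√[8·1!5!2!/9! · 6!0!1!2!6!1!] = √(38400/7)
  +(−1)^0/∏(0,1,0,1,5,1)! = 1/120  (running 1/120)
⟨..|..⟩ = √(38400/7)·(1/120) = +0.617213

+√(8/21) ≈ +0.617213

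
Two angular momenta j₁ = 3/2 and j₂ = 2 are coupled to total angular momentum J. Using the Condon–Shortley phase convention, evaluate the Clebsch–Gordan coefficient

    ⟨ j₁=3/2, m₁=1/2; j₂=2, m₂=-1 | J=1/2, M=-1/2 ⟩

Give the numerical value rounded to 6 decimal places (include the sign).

j₁+j₂−J=3  J+j₁−j₂=0  J−j₁+j₂=1  j₁+j₂+J+1=5
(j₁±m₁, j₂±m₂, J±M) = (2,1,1,3,0,1)
P² = 6/5
sum k=1..1:
  [1] −1/2 = -1/2
S = -1/2
C² = P²·S² = 3/10 ; C = -0.547723

−√(3/10) = -0.547723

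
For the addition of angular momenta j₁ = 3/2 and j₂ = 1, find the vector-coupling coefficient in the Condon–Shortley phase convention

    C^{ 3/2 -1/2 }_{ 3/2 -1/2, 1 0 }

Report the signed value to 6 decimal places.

−√(1/15) = -0.258199

√[4·1!2!1!/5! · 1!2!1!1!1!2!] = √(4/15)
  +(−1)^0/∏(0,1,2,1,0,0)! = 1/2  (running 1/2)
  +(−1)^1/∏(1,0,1,0,1,1)! = -1  (running -1/2)
⟨..|..⟩ = √(4/15)·(-1/2) = -0.258199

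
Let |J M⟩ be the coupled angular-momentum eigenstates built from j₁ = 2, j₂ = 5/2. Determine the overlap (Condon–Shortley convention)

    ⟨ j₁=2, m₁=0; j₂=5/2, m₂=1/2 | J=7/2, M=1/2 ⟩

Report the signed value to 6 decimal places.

j₁+j₂−J=1  J+j₁−j₂=3  J−j₁+j₂=4  j₁+j₂+J+1=9
(j₁±m₁, j₂±m₂, J±M) = (2,2,3,2,4,3)
P² = 768/35
sum k=0..1:
  [0] +1/12 = 1/12
  [1] −1/8 = -1/8
S = -1/24
C² = P²·S² = 4/105 ; C = -0.195180

-0.195180  (= −√(4/105))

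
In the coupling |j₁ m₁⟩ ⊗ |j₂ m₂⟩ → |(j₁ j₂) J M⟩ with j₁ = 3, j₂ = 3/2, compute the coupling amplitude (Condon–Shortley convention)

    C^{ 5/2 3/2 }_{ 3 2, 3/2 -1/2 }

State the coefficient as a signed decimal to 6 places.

triangle: 2!*4!*1!/8! = 48/40320
(j±m)!: 5!*1!*1!*2!*4!*1! = 5760
prefactor² = (2J+1)*Δ*N² = 288/7
  k=0: +1/(0!*2!*1!*1!*3!*0!) = 1/12
  k=1: −1/(1!*1!*0!*0!*4!*1!) = -1/24
Σ = 1/24  ⇒  CG² = 288/7*1/24² = 1/14
CG = +√(1/14) = +0.267261

+√(1/14) ≈ +0.267261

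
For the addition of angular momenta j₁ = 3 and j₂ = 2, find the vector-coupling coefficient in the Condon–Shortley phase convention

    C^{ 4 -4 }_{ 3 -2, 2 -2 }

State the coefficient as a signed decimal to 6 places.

+√(2/5) ≈ +0.632456

triangle: 1!*5!*3!/10! = 720/3628800
(j±m)!: 1!*5!*0!*4!*0!*8! = 116121600
prefactor² = (2J+1)*Δ*N² = 207360
  k=0: +1/(0!*1!*5!*0!*0!*3!) = 1/720
Σ = 1/720  ⇒  CG² = 207360*1/720² = 2/5
CG = +√(2/5) = +0.632456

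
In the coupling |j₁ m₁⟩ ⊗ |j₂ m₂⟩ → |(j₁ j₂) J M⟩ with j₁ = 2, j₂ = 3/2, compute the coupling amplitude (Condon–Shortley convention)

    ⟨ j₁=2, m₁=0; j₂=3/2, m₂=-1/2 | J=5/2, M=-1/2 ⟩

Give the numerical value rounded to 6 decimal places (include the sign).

+√(3/35) ≈ +0.292770

j₁+j₂−J=1  J+j₁−j₂=3  J−j₁+j₂=2  j₁+j₂+J+1=7
(j₁±m₁, j₂±m₂, J±M) = (2,2,1,2,2,3)
P² = 48/35
sum k=0..1:
  [0] +1/2 = 1/2
  [1] −1/4 = -1/4
S = 1/4
C² = P²·S² = 3/35 ; C = +0.292770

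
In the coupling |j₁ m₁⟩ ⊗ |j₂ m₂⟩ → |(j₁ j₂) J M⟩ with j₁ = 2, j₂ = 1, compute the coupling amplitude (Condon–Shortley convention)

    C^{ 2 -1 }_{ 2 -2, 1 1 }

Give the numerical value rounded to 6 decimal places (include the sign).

√[5·1!3!1!/6! · 0!4!2!0!1!3!] = √(12)
  +(−1)^1/∏(1,0,3,1,0,0)! = -1/6  (running -1/6)
⟨..|..⟩ = √(12)·(-1/6) = -0.577350

−√(1/3) = -0.577350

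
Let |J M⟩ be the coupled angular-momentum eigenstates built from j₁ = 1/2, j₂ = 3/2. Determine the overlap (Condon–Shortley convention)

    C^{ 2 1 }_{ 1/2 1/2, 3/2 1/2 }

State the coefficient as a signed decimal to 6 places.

triangle: 0!*1!*3!/5! = 6/120
(j±m)!: 1!*0!*2!*1!*3!*1! = 12
prefactor² = (2J+1)*Δ*N² = 3
  k=0: +1/(0!*0!*0!*2!*1!*1!) = 1/2
Σ = 1/2  ⇒  CG² = 3*1/2² = 3/4
CG = +√(3/4) = +0.866025

+√(3/4) ≈ +0.866025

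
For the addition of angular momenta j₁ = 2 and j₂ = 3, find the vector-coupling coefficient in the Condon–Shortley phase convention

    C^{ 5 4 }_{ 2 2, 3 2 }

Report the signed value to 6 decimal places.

√[11·0!4!6!/11! · 4!0!5!1!9!1!] = √(4976640)
  +(−1)^0/∏(0,0,0,5,4,1)! = 1/2880  (running 1/2880)
⟨..|..⟩ = √(4976640)·(1/2880) = +0.774597

+0.774597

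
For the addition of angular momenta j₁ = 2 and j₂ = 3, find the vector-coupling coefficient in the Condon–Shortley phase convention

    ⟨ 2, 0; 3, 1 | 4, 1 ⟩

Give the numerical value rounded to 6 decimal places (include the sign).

−√(3/28) = -0.327327

triangle: 1!*3!*5!/10! = 720/3628800
(j±m)!: 2!*2!*4!*2!*5!*3! = 138240
prefactor² = (2J+1)*Δ*N² = 1728/7
  k=0: +1/(0!*1!*2!*4!*1!*1!) = 1/48
  k=1: −1/(1!*0!*1!*3!*2!*2!) = -1/24
Σ = -1/48  ⇒  CG² = 1728/7*(-1/48)² = 3/28
CG = −√(3/28) = -0.327327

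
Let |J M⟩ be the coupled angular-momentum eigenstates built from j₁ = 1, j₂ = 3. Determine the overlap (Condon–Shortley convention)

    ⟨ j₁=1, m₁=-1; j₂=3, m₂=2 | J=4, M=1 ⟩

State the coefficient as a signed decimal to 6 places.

+√(3/28) = +0.327327

j₁+j₂−J=0  J+j₁−j₂=2  J−j₁+j₂=6  j₁+j₂+J+1=9
(j₁±m₁, j₂±m₂, J±M) = (0,2,5,1,5,3)
P² = 43200/7
sum k=0..0:
  [0] +1/240 = 1/240
S = 1/240
C² = P²·S² = 3/28 ; C = +0.327327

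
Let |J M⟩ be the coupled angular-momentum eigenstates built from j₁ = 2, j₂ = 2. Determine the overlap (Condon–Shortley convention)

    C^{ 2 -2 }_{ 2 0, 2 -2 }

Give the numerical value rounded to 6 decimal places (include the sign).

+0.534522

triangle: 2!×2!×2!/7! = 8/5040
(j±m)!: 2!×2!×0!×4!×0!×4! = 2304
prefactor² = (2J+1)×Δ×N² = 128/7
  k=0: +1/(0!×2!×2!×0!×0!×2!) = 1/8
Σ = 1/8  ⇒  CG² = 128/7×1/8² = 2/7
CG = +√(2/7) = +0.534522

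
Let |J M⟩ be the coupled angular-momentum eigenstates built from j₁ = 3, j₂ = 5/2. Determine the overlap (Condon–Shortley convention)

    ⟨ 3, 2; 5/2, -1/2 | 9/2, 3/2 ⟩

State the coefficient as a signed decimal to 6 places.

√[10·1!5!4!/11! · 5!1!2!3!6!3!] = √(345600/77)
  +(−1)^0/∏(0,1,1,2,4,2)! = 1/96  (running 1/96)
  +(−1)^1/∏(1,0,0,1,5,3)! = -1/720  (running 13/1440)
⟨..|..⟩ = √(345600/77)·(13/1440) = +0.604815

+√(169/462) ≈ +0.604815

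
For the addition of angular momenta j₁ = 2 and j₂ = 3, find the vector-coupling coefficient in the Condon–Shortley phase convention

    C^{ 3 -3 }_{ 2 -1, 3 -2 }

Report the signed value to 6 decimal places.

-0.645497

j₁+j₂−J=2  J+j₁−j₂=2  J−j₁+j₂=4  j₁+j₂+J+1=9
(j₁±m₁, j₂±m₂, J±M) = (1,3,1,5,0,6)
P² = 960
sum k=1..1:
  [1] −1/48 = -1/48
S = -1/48
C² = P²·S² = 5/12 ; C = -0.645497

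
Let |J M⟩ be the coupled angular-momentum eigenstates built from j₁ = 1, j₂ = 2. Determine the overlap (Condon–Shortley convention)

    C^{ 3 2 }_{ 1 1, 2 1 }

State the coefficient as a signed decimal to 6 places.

√[7·0!2!4!/7! · 2!0!3!1!5!1!] = √(96)
  +(−1)^0/∏(0,0,0,3,2,1)! = 1/12  (running 1/12)
⟨..|..⟩ = √(96)·(1/12) = +0.816497

+0.816497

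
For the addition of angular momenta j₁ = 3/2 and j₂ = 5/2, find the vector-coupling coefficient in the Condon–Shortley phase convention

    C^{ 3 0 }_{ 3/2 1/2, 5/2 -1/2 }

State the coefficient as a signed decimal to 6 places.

+0.447214  (= +√(1/5))

triangle: 1!·2!·4!/8! = 48/40320
(j±m)!: 2!·1!·2!·3!·3!·3! = 864
prefactor² = (2J+1)·Δ·N² = 36/5
  k=0: +1/(0!·1!·1!·2!·1!·2!) = 1/4
  k=1: −1/(1!·0!·0!·1!·2!·3!) = -1/12
Σ = 1/6  ⇒  CG² = 36/5·1/6² = 1/5
CG = +√(1/5) = +0.447214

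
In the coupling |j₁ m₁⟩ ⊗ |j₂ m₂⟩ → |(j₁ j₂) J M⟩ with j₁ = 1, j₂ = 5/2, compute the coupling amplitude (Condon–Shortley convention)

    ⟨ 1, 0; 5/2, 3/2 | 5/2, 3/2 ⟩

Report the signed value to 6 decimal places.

√[6·1!1!4!/7! · 1!1!4!1!4!1!] = √(576/35)
  +(−1)^0/∏(0,1,1,4,0,0)! = 1/24  (running 1/24)
  +(−1)^1/∏(1,0,0,3,1,1)! = -1/6  (running -1/8)
⟨..|..⟩ = √(576/35)·(-1/8) = -0.507093

−√(9/35) = -0.507093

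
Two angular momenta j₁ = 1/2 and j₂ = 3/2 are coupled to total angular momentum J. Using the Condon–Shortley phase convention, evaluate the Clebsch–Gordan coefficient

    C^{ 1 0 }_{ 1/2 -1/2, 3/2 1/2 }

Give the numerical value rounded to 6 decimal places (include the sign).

j₁+j₂−J=1  J+j₁−j₂=0  J−j₁+j₂=2  j₁+j₂+J+1=4
(j₁±m₁, j₂±m₂, J±M) = (0,1,2,1,1,1)
P² = 1/2
sum k=1..1:
  [1] −1/1 = -1
S = -1
C² = P²·S² = 1/2 ; C = -0.707107

-0.707107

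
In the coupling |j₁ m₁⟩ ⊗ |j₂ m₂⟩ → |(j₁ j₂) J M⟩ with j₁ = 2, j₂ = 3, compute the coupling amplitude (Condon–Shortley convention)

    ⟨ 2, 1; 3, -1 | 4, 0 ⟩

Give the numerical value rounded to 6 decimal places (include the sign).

+√(5/14) = +0.597614

triangle: 1!×3!×5!/10! = 720/3628800
(j±m)!: 3!×1!×2!×4!×4!×4! = 165888
prefactor² = (2J+1)×Δ×N² = 10368/35
  k=0: +1/(0!×1!×1!×2!×2!×3!) = 1/24
  k=1: −1/(1!×0!×0!×1!×3!×4!) = -1/144
Σ = 5/144  ⇒  CG² = 10368/35×5/144² = 5/14
CG = +√(5/14) = +0.597614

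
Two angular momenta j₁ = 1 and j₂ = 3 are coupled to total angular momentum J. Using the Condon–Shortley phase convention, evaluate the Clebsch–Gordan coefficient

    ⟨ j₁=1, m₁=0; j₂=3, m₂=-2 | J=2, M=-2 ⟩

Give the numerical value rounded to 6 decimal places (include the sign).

−√(5/21) ≈ -0.487950

triangle: 2!*0!*4!/7! = 48/5040
(j±m)!: 1!*1!*1!*5!*0!*4! = 2880
prefactor² = (2J+1)*Δ*N² = 960/7
  k=1: −1/(1!*1!*0!*0!*0!*4!) = -1/24
Σ = -1/24  ⇒  CG² = 960/7*(-1/24)² = 5/21
CG = −√(5/21) = -0.487950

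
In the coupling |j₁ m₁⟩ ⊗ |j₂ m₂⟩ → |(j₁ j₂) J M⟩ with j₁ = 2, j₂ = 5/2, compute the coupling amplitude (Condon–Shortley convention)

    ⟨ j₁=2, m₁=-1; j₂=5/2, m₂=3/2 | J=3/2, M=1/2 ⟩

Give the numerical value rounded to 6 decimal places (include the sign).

√[4·3!1!2!/7! · 1!3!4!1!2!1!] = √(96/35)
  +(−1)^2/∏(2,1,1,2,0,0)! = 1/4  (running 1/4)
  +(−1)^3/∏(3,0,0,1,1,1)! = -1/6  (running 1/12)
⟨..|..⟩ = √(96/35)·(1/12) = +0.138013

+√(2/105) ≈ +0.138013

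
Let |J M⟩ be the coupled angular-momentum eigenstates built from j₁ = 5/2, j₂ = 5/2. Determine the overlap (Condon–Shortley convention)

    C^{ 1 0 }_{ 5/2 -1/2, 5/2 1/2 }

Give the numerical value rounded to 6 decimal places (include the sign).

+√(1/70) = +0.119523

√[3·4!1!1!/7! · 2!3!3!2!1!1!] = √(72/35)
  +(−1)^2/∏(2,2,1,1,0,0)! = 1/4  (running 1/4)
  +(−1)^3/∏(3,1,0,0,1,1)! = -1/6  (running 1/12)
⟨..|..⟩ = √(72/35)·(1/12) = +0.119523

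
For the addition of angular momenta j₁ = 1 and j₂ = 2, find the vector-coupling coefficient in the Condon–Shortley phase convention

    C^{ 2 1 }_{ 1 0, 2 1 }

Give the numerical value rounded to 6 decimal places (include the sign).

triangle: 1!×1!×3!/6! = 6/720
(j±m)!: 1!×1!×3!×1!×3!×1! = 36
prefactor² = (2J+1)×Δ×N² = 3/2
  k=0: +1/(0!×1!×1!×3!×0!×0!) = 1/6
  k=1: −1/(1!×0!×0!×2!×1!×1!) = -1/2
Σ = -1/3  ⇒  CG² = 3/2×(-1/3)² = 1/6
CG = −√(1/6) = -0.408248

−√(1/6) ≈ -0.408248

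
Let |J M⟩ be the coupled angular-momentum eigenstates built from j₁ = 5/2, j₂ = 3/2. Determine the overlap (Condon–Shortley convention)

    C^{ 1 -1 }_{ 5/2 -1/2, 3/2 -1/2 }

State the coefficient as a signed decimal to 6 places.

-0.387298  (= −√(3/20))

triangle: 3!×2!×0!/6! = 12/720
(j±m)!: 2!×3!×1!×2!×0!×2! = 48
prefactor² = (2J+1)×Δ×N² = 12/5
  k=1: −1/(1!×2!×2!×0!×0!×0!) = -1/4
Σ = -1/4  ⇒  CG² = 12/5×(-1/4)² = 3/20
CG = −√(3/20) = -0.387298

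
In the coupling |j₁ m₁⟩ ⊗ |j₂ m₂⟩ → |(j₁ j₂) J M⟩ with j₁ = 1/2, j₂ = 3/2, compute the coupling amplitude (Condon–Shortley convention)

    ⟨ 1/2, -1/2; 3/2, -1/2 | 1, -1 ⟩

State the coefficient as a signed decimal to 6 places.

−√(1/4) ≈ -0.500000

√[3·1!0!2!/4! · 0!1!1!2!0!2!] = √(1)
  +(−1)^1/∏(1,0,0,0,0,2)! = -1/2  (running -1/2)
⟨..|..⟩ = √(1)·(-1/2) = -0.500000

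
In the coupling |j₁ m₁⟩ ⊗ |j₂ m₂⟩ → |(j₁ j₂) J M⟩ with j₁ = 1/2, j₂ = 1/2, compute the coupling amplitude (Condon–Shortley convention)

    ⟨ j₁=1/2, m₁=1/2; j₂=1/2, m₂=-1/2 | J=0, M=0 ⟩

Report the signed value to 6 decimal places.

triangle: 1!*0!*0!/2! = 1/2
(j±m)!: 1!*0!*0!*1!*0!*0! = 1
prefactor² = (2J+1)*Δ*N² = 1/2
  k=0: +1/(0!*1!*0!*0!*0!*0!) = 1
Σ = 1  ⇒  CG² = 1/2*1² = 1/2
CG = +√(1/2) = +0.707107

+0.707107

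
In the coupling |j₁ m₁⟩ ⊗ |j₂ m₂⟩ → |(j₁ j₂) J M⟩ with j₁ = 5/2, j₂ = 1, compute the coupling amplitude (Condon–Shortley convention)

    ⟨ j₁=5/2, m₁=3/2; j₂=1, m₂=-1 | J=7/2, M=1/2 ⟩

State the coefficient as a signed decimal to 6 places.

+0.377964  (= +√(1/7))

j₁+j₂−J=0  J+j₁−j₂=5  J−j₁+j₂=2  j₁+j₂+J+1=8
(j₁±m₁, j₂±m₂, J±M) = (4,1,0,2,4,3)
P² = 2304/7
sum k=0..0:
  [0] +1/48 = 1/48
S = 1/48
C² = P²·S² = 1/7 ; C = +0.377964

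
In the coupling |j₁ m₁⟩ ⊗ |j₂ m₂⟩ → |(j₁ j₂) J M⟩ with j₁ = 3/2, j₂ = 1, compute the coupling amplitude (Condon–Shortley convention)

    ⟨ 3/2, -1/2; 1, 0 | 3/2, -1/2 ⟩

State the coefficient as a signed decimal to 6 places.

triangle: 1!*2!*1!/5! = 2/120
(j±m)!: 1!*2!*1!*1!*1!*2! = 4
prefactor² = (2J+1)*Δ*N² = 4/15
  k=0: +1/(0!*1!*2!*1!*0!*0!) = 1/2
  k=1: −1/(1!*0!*1!*0!*1!*1!) = -1
Σ = -1/2  ⇒  CG² = 4/15*(-1/2)² = 1/15
CG = −√(1/15) = -0.258199

−√(1/15) ≈ -0.258199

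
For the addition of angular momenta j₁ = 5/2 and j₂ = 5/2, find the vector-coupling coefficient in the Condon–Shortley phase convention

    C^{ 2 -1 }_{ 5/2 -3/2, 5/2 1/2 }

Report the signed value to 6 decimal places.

j₁+j₂−J=3  J+j₁−j₂=2  J−j₁+j₂=2  j₁+j₂+J+1=8
(j₁±m₁, j₂±m₂, J±M) = (1,4,3,2,1,3)
P² = 36/7
sum k=2..3:
  [2] +1/4 = 1/4
  [3] −1/12 = -1/12
S = 1/6
C² = P²·S² = 1/7 ; C = +0.377964

+√(1/7) = +0.377964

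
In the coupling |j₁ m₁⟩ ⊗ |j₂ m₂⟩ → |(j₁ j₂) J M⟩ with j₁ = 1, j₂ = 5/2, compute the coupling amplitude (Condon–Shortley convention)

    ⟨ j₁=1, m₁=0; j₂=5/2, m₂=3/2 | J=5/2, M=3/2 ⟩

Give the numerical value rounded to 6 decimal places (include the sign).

-0.507093

j₁+j₂−J=1  J+j₁−j₂=1  J−j₁+j₂=4  j₁+j₂+J+1=7
(j₁±m₁, j₂±m₂, J±M) = (1,1,4,1,4,1)
P² = 576/35
sum k=0..1:
  [0] +1/24 = 1/24
  [1] −1/6 = -1/6
S = -1/8
C² = P²·S² = 9/35 ; C = -0.507093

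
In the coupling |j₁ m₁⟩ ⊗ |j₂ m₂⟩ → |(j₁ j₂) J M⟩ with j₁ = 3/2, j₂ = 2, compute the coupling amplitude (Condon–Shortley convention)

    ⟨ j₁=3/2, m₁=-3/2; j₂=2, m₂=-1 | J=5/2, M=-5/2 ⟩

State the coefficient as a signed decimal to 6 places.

-0.654654  (= −√(3/7))

j₁+j₂−J=1  J+j₁−j₂=2  J−j₁+j₂=3  j₁+j₂+J+1=7
(j₁±m₁, j₂±m₂, J±M) = (0,3,1,3,0,5)
P² = 432/7
sum k=1..1:
  [1] −1/12 = -1/12
S = -1/12
C² = P²·S² = 3/7 ; C = -0.654654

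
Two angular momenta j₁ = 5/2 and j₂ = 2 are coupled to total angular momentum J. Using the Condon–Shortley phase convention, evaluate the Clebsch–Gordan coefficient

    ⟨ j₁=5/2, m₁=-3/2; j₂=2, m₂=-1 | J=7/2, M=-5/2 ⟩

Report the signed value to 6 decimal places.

-0.125988  (= −√(1/63))

j₁+j₂−J=1  J+j₁−j₂=4  J−j₁+j₂=3  j₁+j₂+J+1=9
(j₁±m₁, j₂±m₂, J±M) = (1,4,1,3,1,6)
P² = 2304/7
sum k=0..1:
  [0] +1/48 = 1/48
  [1] −1/36 = -1/36
S = -1/144
C² = P²·S² = 1/63 ; C = -0.125988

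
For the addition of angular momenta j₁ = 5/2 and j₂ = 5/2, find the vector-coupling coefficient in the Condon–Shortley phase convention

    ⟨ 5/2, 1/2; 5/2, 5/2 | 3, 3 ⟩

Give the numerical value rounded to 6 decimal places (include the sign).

triangle: 2!×3!×3!/9! = 72/362880
(j±m)!: 3!×2!×5!×0!×6!×0! = 1036800
prefactor² = (2J+1)×Δ×N² = 1440
  k=2: +1/(2!×0!×0!×3!×3!×0!) = 1/72
Σ = 1/72  ⇒  CG² = 1440×1/72² = 5/18
CG = +√(5/18) = +0.527046

+√(5/18) = +0.527046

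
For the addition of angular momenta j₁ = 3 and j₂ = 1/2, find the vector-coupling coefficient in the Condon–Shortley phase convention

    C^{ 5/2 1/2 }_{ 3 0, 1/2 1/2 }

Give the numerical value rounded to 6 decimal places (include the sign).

-0.654654  (= −√(3/7))

√[6·1!5!0!/7! · 3!3!1!0!3!2!] = √(432/7)
  +(−1)^1/∏(1,0,2,0,3,0)! = -1/12  (running -1/12)
⟨..|..⟩ = √(432/7)·(-1/12) = -0.654654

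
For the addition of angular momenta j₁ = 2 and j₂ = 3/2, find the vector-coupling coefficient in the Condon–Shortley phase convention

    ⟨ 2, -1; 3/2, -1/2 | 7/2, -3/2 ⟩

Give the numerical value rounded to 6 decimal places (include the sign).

j₁+j₂−J=0  J+j₁−j₂=4  J−j₁+j₂=3  j₁+j₂+J+1=8
(j₁±m₁, j₂±m₂, J±M) = (1,3,1,2,2,5)
P² = 576/7
sum k=0..0:
  [0] +1/12 = 1/12
S = 1/12
C² = P²·S² = 4/7 ; C = +0.755929

+0.755929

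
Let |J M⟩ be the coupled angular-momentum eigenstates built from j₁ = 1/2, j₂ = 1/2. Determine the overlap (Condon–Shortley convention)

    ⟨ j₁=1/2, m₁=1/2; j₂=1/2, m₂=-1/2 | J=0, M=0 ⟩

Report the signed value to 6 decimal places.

+0.707107

triangle: 1!*0!*0!/2! = 1/2
(j±m)!: 1!*0!*0!*1!*0!*0! = 1
prefactor² = (2J+1)*Δ*N² = 1/2
  k=0: +1/(0!*1!*0!*0!*0!*0!) = 1
Σ = 1  ⇒  CG² = 1/2*1² = 1/2
CG = +√(1/2) = +0.707107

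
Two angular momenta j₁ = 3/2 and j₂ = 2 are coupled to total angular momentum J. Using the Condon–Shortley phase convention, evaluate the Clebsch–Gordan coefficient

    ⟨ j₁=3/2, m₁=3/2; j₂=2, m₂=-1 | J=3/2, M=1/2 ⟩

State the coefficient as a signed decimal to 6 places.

triangle: 2!·1!·2!/6! = 4/720
(j±m)!: 3!·0!·1!·3!·2!·1! = 72
prefactor² = (2J+1)·Δ·N² = 8/5
  k=0: +1/(0!·2!·0!·1!·1!·1!) = 1/2
Σ = 1/2  ⇒  CG² = 8/5·1/2² = 2/5
CG = +√(2/5) = +0.632456

+√(2/5) = +0.632456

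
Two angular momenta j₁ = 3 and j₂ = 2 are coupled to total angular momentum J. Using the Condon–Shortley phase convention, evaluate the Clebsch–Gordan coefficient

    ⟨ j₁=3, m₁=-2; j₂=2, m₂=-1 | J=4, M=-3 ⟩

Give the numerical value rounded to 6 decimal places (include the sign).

triangle: 1!×5!×3!/10! = 720/3628800
(j±m)!: 1!×5!×1!×3!×1!×7! = 3628800
prefactor² = (2J+1)×Δ×N² = 6480
  k=0: +1/(0!×1!×5!×1!×0!×2!) = 1/240
  k=1: −1/(1!×0!×4!×0!×1!×3!) = -1/144
Σ = -1/360  ⇒  CG² = 6480×(-1/360)² = 1/20
CG = −√(1/20) = -0.223607

−√(1/20) ≈ -0.223607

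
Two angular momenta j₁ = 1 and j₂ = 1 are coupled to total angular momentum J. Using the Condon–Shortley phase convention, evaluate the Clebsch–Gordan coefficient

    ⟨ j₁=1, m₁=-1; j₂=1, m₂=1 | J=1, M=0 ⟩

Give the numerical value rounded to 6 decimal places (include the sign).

triangle: 1!×1!×1!/4! = 1/24
(j±m)!: 0!×2!×2!×0!×1!×1! = 4
prefactor² = (2J+1)×Δ×N² = 1/2
  k=1: −1/(1!×0!×1!×1!×0!×0!) = -1
Σ = -1  ⇒  CG² = 1/2×(-1)² = 1/2
CG = −√(1/2) = -0.707107

-0.707107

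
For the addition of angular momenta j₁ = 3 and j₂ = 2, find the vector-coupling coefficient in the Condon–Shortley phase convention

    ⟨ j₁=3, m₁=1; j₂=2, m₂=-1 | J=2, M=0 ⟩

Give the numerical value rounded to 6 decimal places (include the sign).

−√(1/7) = -0.377964

√[5·3!3!1!/8! · 4!2!1!3!2!2!] = √(36/7)
  +(−1)^0/∏(0,3,2,1,1,0)! = 1/12  (running 1/12)
  +(−1)^1/∏(1,2,1,0,2,1)! = -1/4  (running -1/6)
⟨..|..⟩ = √(36/7)·(-1/6) = -0.377964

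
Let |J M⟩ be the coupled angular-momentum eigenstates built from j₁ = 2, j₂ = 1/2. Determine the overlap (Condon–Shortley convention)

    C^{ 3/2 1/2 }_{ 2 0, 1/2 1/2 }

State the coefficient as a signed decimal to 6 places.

-0.632456

triangle: 1!*3!*0!/5! = 6/120
(j±m)!: 2!*2!*1!*0!*2!*1! = 8
prefactor² = (2J+1)*Δ*N² = 8/5
  k=1: −1/(1!*0!*1!*0!*2!*0!) = -1/2
Σ = -1/2  ⇒  CG² = 8/5*(-1/2)² = 2/5
CG = −√(2/5) = -0.632456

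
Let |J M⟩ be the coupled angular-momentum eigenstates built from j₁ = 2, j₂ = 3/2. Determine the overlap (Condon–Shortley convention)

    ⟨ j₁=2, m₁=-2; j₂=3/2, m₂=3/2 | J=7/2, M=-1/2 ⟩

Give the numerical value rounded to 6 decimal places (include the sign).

√[8·0!4!3!/8! · 0!4!3!0!3!4!] = √(20736/35)
  +(−1)^0/∏(0,0,4,3,0,0)! = 1/144  (running 1/144)
⟨..|..⟩ = √(20736/35)·(1/144) = +0.169031

+0.169031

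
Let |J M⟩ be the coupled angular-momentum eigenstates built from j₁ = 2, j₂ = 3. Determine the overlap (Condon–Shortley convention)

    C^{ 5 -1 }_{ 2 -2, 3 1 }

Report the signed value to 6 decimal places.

√[11·0!4!6!/11! · 0!4!4!2!4!6!] = √(663552/7)
  +(−1)^0/∏(0,0,4,4,0,2)! = 1/1152  (running 1/1152)
⟨..|..⟩ = √(663552/7)·(1/1152) = +0.267261

+√(1/14) ≈ +0.267261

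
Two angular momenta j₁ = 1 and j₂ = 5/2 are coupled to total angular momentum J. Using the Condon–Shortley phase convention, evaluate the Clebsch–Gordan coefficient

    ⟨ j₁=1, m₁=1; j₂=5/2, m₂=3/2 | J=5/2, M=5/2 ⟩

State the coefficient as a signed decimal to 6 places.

+√(2/7) = +0.534522

triangle: 1!·1!·4!/7! = 24/5040
(j±m)!: 2!·0!·4!·1!·5!·0! = 5760
prefactor² = (2J+1)·Δ·N² = 1152/7
  k=0: +1/(0!·1!·0!·4!·1!·0!) = 1/24
Σ = 1/24  ⇒  CG² = 1152/7·1/24² = 2/7
CG = +√(2/7) = +0.534522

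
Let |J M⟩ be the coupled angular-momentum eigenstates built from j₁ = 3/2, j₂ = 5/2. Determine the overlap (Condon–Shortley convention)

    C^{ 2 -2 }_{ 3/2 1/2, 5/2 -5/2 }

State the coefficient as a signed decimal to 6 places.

√[5·2!1!3!/7! · 2!1!0!5!0!4!] = √(480/7)
  +(−1)^0/∏(0,2,1,0,0,3)! = 1/12  (running 1/12)
⟨..|..⟩ = √(480/7)·(1/12) = +0.690066

+0.690066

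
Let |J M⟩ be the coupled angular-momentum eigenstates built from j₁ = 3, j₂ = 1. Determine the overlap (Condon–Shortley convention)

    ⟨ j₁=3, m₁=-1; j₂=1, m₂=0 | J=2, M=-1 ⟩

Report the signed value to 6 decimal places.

√[5·2!4!0!/7! · 2!4!1!1!1!3!] = √(96/7)
  +(−1)^1/∏(1,1,3,0,1,0)! = -1/6  (running -1/6)
⟨..|..⟩ = √(96/7)·(-1/6) = -0.617213

-0.617213  (= −√(8/21))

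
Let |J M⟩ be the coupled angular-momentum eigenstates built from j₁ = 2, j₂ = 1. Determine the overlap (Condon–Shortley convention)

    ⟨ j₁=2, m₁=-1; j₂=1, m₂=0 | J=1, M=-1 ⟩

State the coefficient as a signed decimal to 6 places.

−√(3/10) ≈ -0.547723

j₁+j₂−J=2  J+j₁−j₂=2  J−j₁+j₂=0  j₁+j₂+J+1=5
(j₁±m₁, j₂±m₂, J±M) = (1,3,1,1,0,2)
P² = 6/5
sum k=1..1:
  [1] −1/2 = -1/2
S = -1/2
C² = P²·S² = 3/10 ; C = -0.547723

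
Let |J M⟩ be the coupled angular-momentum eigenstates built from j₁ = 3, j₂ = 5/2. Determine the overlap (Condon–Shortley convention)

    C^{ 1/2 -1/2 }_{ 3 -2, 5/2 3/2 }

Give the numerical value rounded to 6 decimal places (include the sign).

+0.487950

j₁+j₂−J=5  J+j₁−j₂=1  J−j₁+j₂=0  j₁+j₂+J+1=7
(j₁±m₁, j₂±m₂, J±M) = (1,5,4,1,0,1)
P² = 960/7
sum k=4..4:
  [4] +1/24 = 1/24
S = 1/24
C² = P²·S² = 5/21 ; C = +0.487950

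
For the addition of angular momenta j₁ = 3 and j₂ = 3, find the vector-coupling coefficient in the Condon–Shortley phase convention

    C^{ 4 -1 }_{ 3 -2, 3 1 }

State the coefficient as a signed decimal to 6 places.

+√(16/77) ≈ +0.455842

j₁+j₂−J=2  J+j₁−j₂=4  J−j₁+j₂=4  j₁+j₂+J+1=11
(j₁±m₁, j₂±m₂, J±M) = (1,5,4,2,3,5)
P² = 82944/77
sum k=1..2:
  [1] −1/144 = -1/144
  [2] +1/48 = 1/48
S = 1/72
C² = P²·S² = 16/77 ; C = +0.455842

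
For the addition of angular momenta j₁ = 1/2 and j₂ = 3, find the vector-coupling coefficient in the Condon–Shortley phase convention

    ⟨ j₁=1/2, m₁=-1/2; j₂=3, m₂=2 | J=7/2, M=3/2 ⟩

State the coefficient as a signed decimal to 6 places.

+√(2/7) ≈ +0.534522

triangle: 0!*1!*6!/8! = 720/40320
(j±m)!: 0!*1!*5!*1!*5!*2! = 28800
prefactor² = (2J+1)*Δ*N² = 28800/7
  k=0: +1/(0!*0!*1!*5!*0!*1!) = 1/120
Σ = 1/120  ⇒  CG² = 28800/7*1/120² = 2/7
CG = +√(2/7) = +0.534522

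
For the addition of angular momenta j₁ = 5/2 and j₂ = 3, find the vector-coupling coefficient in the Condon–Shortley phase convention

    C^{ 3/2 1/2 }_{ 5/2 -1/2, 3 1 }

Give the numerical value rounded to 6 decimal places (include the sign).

triangle: 4!·1!·2!/8! = 48/40320
(j±m)!: 2!·3!·4!·2!·2!·1! = 1152
prefactor² = (2J+1)·Δ·N² = 192/35
  k=2: +1/(2!·2!·1!·2!·0!·0!) = 1/8
  k=3: −1/(3!·1!·0!·1!·1!·1!) = -1/6
Σ = -1/24  ⇒  CG² = 192/35·(-1/24)² = 1/105
CG = −√(1/105) = -0.097590

−√(1/105) = -0.097590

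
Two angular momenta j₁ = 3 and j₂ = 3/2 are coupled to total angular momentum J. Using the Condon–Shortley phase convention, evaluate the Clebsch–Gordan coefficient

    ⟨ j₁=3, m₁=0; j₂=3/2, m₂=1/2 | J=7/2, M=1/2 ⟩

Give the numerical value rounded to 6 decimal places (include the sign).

j₁+j₂−J=1  J+j₁−j₂=5  J−j₁+j₂=2  j₁+j₂+J+1=9
(j₁±m₁, j₂±m₂, J±M) = (3,3,2,1,4,3)
P² = 384/7
sum k=0..1:
  [0] +1/24 = 1/24
  [1] −1/12 = -1/12
S = -1/24
C² = P²·S² = 2/21 ; C = -0.308607

−√(2/21) ≈ -0.308607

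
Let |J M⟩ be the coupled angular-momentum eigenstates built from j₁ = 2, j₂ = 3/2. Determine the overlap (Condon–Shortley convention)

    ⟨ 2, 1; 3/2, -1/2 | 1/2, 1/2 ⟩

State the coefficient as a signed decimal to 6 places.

-0.547723  (= −√(3/10))

√[2·3!1!0!/5! · 3!1!1!2!1!0!] = √(6/5)
  +(−1)^1/∏(1,2,0,0,1,0)! = -1/2  (running -1/2)
⟨..|..⟩ = √(6/5)·(-1/2) = -0.547723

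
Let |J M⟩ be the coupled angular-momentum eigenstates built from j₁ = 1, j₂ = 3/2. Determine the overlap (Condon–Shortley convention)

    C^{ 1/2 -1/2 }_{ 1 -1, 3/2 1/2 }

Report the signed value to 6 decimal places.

triangle: 2!*0!*1!/4! = 2/24
(j±m)!: 0!*2!*2!*1!*0!*1! = 4
prefactor² = (2J+1)*Δ*N² = 2/3
  k=2: +1/(2!*0!*0!*0!*0!*1!) = 1/2
Σ = 1/2  ⇒  CG² = 2/3*1/2² = 1/6
CG = +√(1/6) = +0.408248

+0.408248  (= +√(1/6))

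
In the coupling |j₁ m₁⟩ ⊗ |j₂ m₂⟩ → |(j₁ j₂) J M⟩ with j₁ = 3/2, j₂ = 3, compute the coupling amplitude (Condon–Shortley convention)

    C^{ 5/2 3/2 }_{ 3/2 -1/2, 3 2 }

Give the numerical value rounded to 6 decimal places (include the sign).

+0.267261  (= +√(1/14))

triangle: 2!×1!×4!/8! = 48/40320
(j±m)!: 1!×2!×5!×1!×4!×1! = 5760
prefactor² = (2J+1)×Δ×N² = 288/7
  k=1: −1/(1!×1!×1!×4!×0!×0!) = -1/24
  k=2: +1/(2!×0!×0!×3!×1!×1!) = 1/12
Σ = 1/24  ⇒  CG² = 288/7×1/24² = 1/14
CG = +√(1/14) = +0.267261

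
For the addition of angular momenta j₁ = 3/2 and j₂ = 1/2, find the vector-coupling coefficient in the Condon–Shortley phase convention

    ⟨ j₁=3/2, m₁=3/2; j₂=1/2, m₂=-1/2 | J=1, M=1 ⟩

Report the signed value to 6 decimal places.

√[3·1!2!0!/4! · 3!0!0!1!2!0!] = √(3)
  +(−1)^0/∏(0,1,0,0,2,0)! = 1/2  (running 1/2)
⟨..|..⟩ = √(3)·(1/2) = +0.866025

+√(3/4) ≈ +0.866025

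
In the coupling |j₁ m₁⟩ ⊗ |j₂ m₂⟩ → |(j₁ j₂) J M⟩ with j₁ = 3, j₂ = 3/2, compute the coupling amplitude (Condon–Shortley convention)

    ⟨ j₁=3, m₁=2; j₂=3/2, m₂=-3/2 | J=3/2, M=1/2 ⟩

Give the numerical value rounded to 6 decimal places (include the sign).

triangle: 3!×3!×0!/7! = 36/5040
(j±m)!: 5!×1!×0!×3!×2!×1! = 1440
prefactor² = (2J+1)×Δ×N² = 288/7
  k=0: +1/(0!×3!×1!×0!×2!×0!) = 1/12
Σ = 1/12  ⇒  CG² = 288/7×1/12² = 2/7
CG = +√(2/7) = +0.534522

+√(2/7) = +0.534522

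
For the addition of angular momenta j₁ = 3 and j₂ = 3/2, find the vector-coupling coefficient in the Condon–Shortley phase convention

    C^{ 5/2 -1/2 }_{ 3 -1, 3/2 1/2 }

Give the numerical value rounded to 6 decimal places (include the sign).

j₁+j₂−J=2  J+j₁−j₂=4  J−j₁+j₂=1  j₁+j₂+J+1=8
(j₁±m₁, j₂±m₂, J±M) = (2,4,2,1,2,3)
P² = 288/35
sum k=1..2:
  [1] −1/6 = -1/6
  [2] +1/8 = 1/8
S = -1/24
C² = P²·S² = 1/70 ; C = -0.119523

-0.119523  (= −√(1/70))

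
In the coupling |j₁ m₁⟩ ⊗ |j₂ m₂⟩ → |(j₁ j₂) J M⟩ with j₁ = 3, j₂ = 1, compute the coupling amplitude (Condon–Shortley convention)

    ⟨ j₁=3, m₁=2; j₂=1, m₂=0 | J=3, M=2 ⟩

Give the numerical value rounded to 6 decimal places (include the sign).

+0.577350  (= +√(1/3))

j₁+j₂−J=1  J+j₁−j₂=5  J−j₁+j₂=1  j₁+j₂+J+1=8
(j₁±m₁, j₂±m₂, J±M) = (5,1,1,1,5,1)
P² = 300
sum k=0..1:
  [0] +1/24 = 1/24
  [1] −1/120 = -1/120
S = 1/30
C² = P²·S² = 1/3 ; C = +0.577350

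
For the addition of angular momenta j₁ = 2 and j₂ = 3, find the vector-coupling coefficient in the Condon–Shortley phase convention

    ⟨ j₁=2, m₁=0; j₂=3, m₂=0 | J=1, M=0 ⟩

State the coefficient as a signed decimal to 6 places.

√[3·4!0!2!/7! · 2!2!3!3!1!1!] = √(144/35)
  +(−1)^2/∏(2,2,0,1,0,1)! = 1/4  (running 1/4)
⟨..|..⟩ = √(144/35)·(1/4) = +0.507093

+√(9/35) ≈ +0.507093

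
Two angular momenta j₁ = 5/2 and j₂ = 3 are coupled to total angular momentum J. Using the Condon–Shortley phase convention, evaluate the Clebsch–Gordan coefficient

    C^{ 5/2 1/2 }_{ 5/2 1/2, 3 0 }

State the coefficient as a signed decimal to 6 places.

√[6·3!2!3!/9! · 3!2!3!3!3!2!] = √(216/35)
  +(−1)^0/∏(0,3,2,3,0,0)! = 1/72  (running 1/72)
  +(−1)^1/∏(1,2,1,2,1,1)! = -1/4  (running -17/72)
  +(−1)^2/∏(2,1,0,1,2,2)! = 1/8  (running -1/9)
⟨..|..⟩ = √(216/35)·(-1/9) = -0.276026

−√(8/105) ≈ -0.276026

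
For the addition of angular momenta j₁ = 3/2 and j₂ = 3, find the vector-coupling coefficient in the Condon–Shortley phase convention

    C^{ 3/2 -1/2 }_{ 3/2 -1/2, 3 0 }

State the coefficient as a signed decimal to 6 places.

j₁+j₂−J=3  J+j₁−j₂=0  J−j₁+j₂=3  j₁+j₂+J+1=7
(j₁±m₁, j₂±m₂, J±M) = (1,2,3,3,1,2)
P² = 144/35
sum k=2..2:
  [2] +1/4 = 1/4
S = 1/4
C² = P²·S² = 9/35 ; C = +0.507093

+√(9/35) = +0.507093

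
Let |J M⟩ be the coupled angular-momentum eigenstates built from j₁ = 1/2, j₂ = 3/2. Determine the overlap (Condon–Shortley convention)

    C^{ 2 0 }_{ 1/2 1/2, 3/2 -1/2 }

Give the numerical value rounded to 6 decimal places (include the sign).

+0.707107  (= +√(1/2))

j₁+j₂−J=0  J+j₁−j₂=1  J−j₁+j₂=3  j₁+j₂+J+1=5
(j₁±m₁, j₂±m₂, J±M) = (1,0,1,2,2,2)
P² = 2
sum k=0..0:
  [0] +1/2 = 1/2
S = 1/2
C² = P²·S² = 1/2 ; C = +0.707107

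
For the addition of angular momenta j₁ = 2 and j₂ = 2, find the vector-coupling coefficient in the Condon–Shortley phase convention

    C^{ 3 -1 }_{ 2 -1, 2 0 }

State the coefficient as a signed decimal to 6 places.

triangle: 1!×3!×3!/8! = 36/40320
(j±m)!: 1!×3!×2!×2!×2!×4! = 1152
prefactor² = (2J+1)×Δ×N² = 36/5
  k=0: +1/(0!×1!×3!×2!×0!×1!) = 1/12
  k=1: −1/(1!×0!×2!×1!×1!×2!) = -1/4
Σ = -1/6  ⇒  CG² = 36/5×(-1/6)² = 1/5
CG = −√(1/5) = -0.447214

-0.447214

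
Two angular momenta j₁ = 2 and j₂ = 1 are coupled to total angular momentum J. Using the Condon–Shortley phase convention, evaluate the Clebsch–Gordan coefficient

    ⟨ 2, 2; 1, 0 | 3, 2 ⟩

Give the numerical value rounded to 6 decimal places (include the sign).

+√(1/3) = +0.577350

j₁+j₂−J=0  J+j₁−j₂=4  J−j₁+j₂=2  j₁+j₂+J+1=7
(j₁±m₁, j₂±m₂, J±M) = (4,0,1,1,5,1)
P² = 192
sum k=0..0:
  [0] +1/24 = 1/24
S = 1/24
C² = P²·S² = 1/3 ; C = +0.577350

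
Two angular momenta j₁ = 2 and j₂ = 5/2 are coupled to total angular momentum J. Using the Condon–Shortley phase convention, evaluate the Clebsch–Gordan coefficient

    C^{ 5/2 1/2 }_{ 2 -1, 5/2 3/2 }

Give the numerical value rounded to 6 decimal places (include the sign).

j₁+j₂−J=2  J+j₁−j₂=2  J−j₁+j₂=3  j₁+j₂+J+1=8
(j₁±m₁, j₂±m₂, J±M) = (1,3,4,1,3,2)
P² = 216/35
sum k=1..2:
  [1] −1/12 = -1/12
  [2] +1/4 = 1/4
S = 1/6
C² = P²·S² = 6/35 ; C = +0.414039

+0.414039  (= +√(6/35))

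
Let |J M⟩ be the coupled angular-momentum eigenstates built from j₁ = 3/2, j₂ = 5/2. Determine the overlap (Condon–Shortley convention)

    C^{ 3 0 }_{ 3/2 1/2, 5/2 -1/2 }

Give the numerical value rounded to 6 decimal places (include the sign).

√[7·1!2!4!/8! · 2!1!2!3!3!3!] = √(36/5)
  +(−1)^0/∏(0,1,1,2,1,2)! = 1/4  (running 1/4)
  +(−1)^1/∏(1,0,0,1,2,3)! = -1/12  (running 1/6)
⟨..|..⟩ = √(36/5)·(1/6) = +0.447214

+0.447214  (= +√(1/5))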